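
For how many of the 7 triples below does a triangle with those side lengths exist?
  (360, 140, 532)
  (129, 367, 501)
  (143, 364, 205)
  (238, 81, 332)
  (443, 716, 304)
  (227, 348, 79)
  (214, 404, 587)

(140,360,532): 140+360 ≤ 532 → not valid
(129,367,501): 129+367 ≤ 501 → not valid
(143,205,364): 143+205 ≤ 364 → not valid
(81,238,332): 81+238 ≤ 332 → not valid
(304,443,716): 304+443 > 716 → valid
(79,227,348): 79+227 ≤ 348 → not valid
(214,404,587): 214+404 > 587 → valid
2 of the 7 triples form a triangle.

2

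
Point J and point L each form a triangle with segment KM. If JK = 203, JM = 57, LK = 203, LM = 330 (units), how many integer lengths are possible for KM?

113

From triangle JKM: 146 < KM < 260.
From triangle LKM: 127 < KM < 533.
Intersection: 146 < KM < 260, so integers 147 through 259: 113 values.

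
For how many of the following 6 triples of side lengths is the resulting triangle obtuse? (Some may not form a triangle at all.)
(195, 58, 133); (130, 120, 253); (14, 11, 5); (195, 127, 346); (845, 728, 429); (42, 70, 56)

1

(195,58,133): 58+133 ≤ 195, not a triangle
(130,120,253): 120+130 ≤ 253, not a triangle
(14,11,5): 5²+11² = 146 < 196 = 14² → obtuse
(195,127,346): 127+195 ≤ 346, not a triangle
(845,728,429): 429²+728² = 714025 = 845² → right
(42,70,56): 42²+56² = 4900 = 70² → right
1 of the 6 is obtuse.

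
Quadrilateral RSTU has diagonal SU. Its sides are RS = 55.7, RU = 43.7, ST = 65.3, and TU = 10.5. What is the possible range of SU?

From triangle RSU: |55.7 − 43.7| < SU < 55.7 + 43.7, i.e. 12.0 < SU < 99.4.
From triangle TSU: 54.8 < SU < 75.8.
Both must hold, so SU lies in the intersection.

54.8 < SU < 75.8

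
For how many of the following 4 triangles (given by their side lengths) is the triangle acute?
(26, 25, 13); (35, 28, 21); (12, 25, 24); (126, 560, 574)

(26,25,13): 13²+25² = 794 > 676 = 26² → acute
(35,28,21): 21²+28² = 1225 = 35² → right
(12,25,24): 12²+24² = 720 > 625 = 25² → acute
(126,560,574): 126²+560² = 329476 = 574² → right
2 of the 4 are acute.

2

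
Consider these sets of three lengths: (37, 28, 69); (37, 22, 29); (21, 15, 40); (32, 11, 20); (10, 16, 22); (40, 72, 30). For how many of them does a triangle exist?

(28,37,69): 28+37 ≤ 69 → not valid
(22,29,37): 22+29 > 37 → valid
(15,21,40): 15+21 ≤ 40 → not valid
(11,20,32): 11+20 ≤ 32 → not valid
(10,16,22): 10+16 > 22 → valid
(30,40,72): 30+40 ≤ 72 → not valid
2 of the 6 triples form a triangle.

2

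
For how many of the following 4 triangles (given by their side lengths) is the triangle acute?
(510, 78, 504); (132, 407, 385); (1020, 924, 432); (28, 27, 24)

(510,78,504): 78²+504² = 260100 = 510² → right
(132,407,385): 132²+385² = 165649 = 407² → right
(1020,924,432): 432²+924² = 1040400 = 1020² → right
(28,27,24): 24²+27² = 1305 > 784 = 28² → acute
1 of the 4 is acute.

1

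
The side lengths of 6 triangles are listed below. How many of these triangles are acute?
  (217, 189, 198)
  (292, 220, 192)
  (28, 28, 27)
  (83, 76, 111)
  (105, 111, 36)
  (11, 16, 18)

(217,189,198): 189²+198² = 74925 > 47089 = 217² → acute
(292,220,192): 192²+220² = 85264 = 292² → right
(28,28,27): 27²+28² = 1513 > 784 = 28² → acute
(83,76,111): 76²+83² = 12665 > 12321 = 111² → acute
(105,111,36): 36²+105² = 12321 = 111² → right
(11,16,18): 11²+16² = 377 > 324 = 18² → acute
4 of the 6 are acute.

4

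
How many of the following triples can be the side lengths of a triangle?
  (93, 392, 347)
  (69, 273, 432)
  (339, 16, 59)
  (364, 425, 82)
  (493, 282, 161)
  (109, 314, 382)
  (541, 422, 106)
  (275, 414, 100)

3

(93,347,392): 93+347 > 392 → valid
(69,273,432): 69+273 ≤ 432 → not valid
(16,59,339): 16+59 ≤ 339 → not valid
(82,364,425): 82+364 > 425 → valid
(161,282,493): 161+282 ≤ 493 → not valid
(109,314,382): 109+314 > 382 → valid
(106,422,541): 106+422 ≤ 541 → not valid
(100,275,414): 100+275 ≤ 414 → not valid
3 of the 8 triples form a triangle.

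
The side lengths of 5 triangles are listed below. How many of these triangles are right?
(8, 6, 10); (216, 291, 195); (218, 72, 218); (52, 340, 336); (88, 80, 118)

(8,6,10): 6²+8² = 100 = 10² → right
(216,291,195): 195²+216² = 84681 = 291² → right
(218,72,218): 72²+218² = 52708 > 47524 = 218² → acute
(52,340,336): 52²+336² = 115600 = 340² → right
(88,80,118): 80²+88² = 14144 > 13924 = 118² → acute
3 of the 5 are right.

3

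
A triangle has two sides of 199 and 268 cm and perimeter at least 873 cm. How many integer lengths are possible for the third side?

Triangle inequality: 69 < x < 467. Perimeter ≥ 873 gives x ≥ 873 − 199 − 268 = 406.
So 406 ≤ x < 467; integers 406 through 466: 61 values.

61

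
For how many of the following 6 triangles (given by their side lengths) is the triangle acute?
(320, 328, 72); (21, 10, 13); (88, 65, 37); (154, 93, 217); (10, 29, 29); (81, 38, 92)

1

(320,328,72): 72²+320² = 107584 = 328² → right
(21,10,13): 10²+13² = 269 < 441 = 21² → obtuse
(88,65,37): 37²+65² = 5594 < 7744 = 88² → obtuse
(154,93,217): 93²+154² = 32365 < 47089 = 217² → obtuse
(10,29,29): 10²+29² = 941 > 841 = 29² → acute
(81,38,92): 38²+81² = 8005 < 8464 = 92² → obtuse
1 of the 6 is acute.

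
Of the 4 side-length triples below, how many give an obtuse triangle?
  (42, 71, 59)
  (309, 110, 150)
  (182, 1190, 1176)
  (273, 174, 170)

(42,71,59): 42²+59² = 5245 > 5041 = 71² → acute
(309,110,150): 110+150 ≤ 309, not a triangle
(182,1190,1176): 182²+1176² = 1416100 = 1190² → right
(273,174,170): 170²+174² = 59176 < 74529 = 273² → obtuse
1 of the 4 is obtuse.

1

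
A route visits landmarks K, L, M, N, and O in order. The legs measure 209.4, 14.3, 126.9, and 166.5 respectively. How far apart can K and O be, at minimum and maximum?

0 ≤ KO ≤ 517.1

The maximum is all hops collinear in one direction: 209.4 + 14.3 + 126.9 + 166.5 = 517.1.
The longest hop is 209.4; the others sum to 307.7. Since 209.4 ≤ 307.7, the path can fold back on itself completely, so the minimum distance is 0.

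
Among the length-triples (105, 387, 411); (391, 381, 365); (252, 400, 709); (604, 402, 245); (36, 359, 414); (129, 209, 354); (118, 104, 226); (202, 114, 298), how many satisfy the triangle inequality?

4

(105,387,411): 105+387 > 411 → valid
(365,381,391): 365+381 > 391 → valid
(252,400,709): 252+400 ≤ 709 → not valid
(245,402,604): 245+402 > 604 → valid
(36,359,414): 36+359 ≤ 414 → not valid
(129,209,354): 129+209 ≤ 354 → not valid
(104,118,226): 104+118 ≤ 226 → not valid
(114,202,298): 114+202 > 298 → valid
4 of the 8 triples form a triangle.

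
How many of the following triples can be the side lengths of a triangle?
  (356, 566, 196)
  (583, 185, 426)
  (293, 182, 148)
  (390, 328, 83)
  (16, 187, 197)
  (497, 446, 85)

5

(196,356,566): 196+356 ≤ 566 → not valid
(185,426,583): 185+426 > 583 → valid
(148,182,293): 148+182 > 293 → valid
(83,328,390): 83+328 > 390 → valid
(16,187,197): 16+187 > 197 → valid
(85,446,497): 85+446 > 497 → valid
5 of the 6 triples form a triangle.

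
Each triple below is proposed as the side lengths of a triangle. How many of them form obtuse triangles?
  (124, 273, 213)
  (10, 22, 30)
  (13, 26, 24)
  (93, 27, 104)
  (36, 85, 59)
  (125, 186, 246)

5

(124,273,213): 124²+213² = 60745 < 74529 = 273² → obtuse
(10,22,30): 10²+22² = 584 < 900 = 30² → obtuse
(13,26,24): 13²+24² = 745 > 676 = 26² → acute
(93,27,104): 27²+93² = 9378 < 10816 = 104² → obtuse
(36,85,59): 36²+59² = 4777 < 7225 = 85² → obtuse
(125,186,246): 125²+186² = 50221 < 60516 = 246² → obtuse
5 of the 6 are obtuse.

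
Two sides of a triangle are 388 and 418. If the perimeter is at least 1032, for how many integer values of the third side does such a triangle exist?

580

Triangle inequality: 30 < x < 806. Perimeter ≥ 1032 gives x ≥ 1032 − 388 − 418 = 226.
So 226 ≤ x < 806; integers 226 through 805: 580 values.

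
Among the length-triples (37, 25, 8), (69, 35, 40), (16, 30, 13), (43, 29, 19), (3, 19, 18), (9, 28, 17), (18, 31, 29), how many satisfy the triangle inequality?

4

(8,25,37): 8+25 ≤ 37 → not valid
(35,40,69): 35+40 > 69 → valid
(13,16,30): 13+16 ≤ 30 → not valid
(19,29,43): 19+29 > 43 → valid
(3,18,19): 3+18 > 19 → valid
(9,17,28): 9+17 ≤ 28 → not valid
(18,29,31): 18+29 > 31 → valid
4 of the 7 triples form a triangle.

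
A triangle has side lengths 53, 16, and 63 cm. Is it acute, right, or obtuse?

Compare the square of the longest side to the sum of squares of the other two: 16² + 53² = 3065 < 3969 = 63².

obtuse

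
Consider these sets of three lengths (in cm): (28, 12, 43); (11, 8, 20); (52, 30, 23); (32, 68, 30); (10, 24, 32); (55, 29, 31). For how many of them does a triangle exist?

3

(12,28,43): 12+28 ≤ 43 → not valid
(8,11,20): 8+11 ≤ 20 → not valid
(23,30,52): 23+30 > 52 → valid
(30,32,68): 30+32 ≤ 68 → not valid
(10,24,32): 10+24 > 32 → valid
(29,31,55): 29+31 > 55 → valid
3 of the 6 triples form a triangle.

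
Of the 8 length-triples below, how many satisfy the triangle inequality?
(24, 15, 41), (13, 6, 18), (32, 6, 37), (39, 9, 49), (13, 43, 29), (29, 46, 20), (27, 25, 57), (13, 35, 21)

(15,24,41): 15+24 ≤ 41 → not valid
(6,13,18): 6+13 > 18 → valid
(6,32,37): 6+32 > 37 → valid
(9,39,49): 9+39 ≤ 49 → not valid
(13,29,43): 13+29 ≤ 43 → not valid
(20,29,46): 20+29 > 46 → valid
(25,27,57): 25+27 ≤ 57 → not valid
(13,21,35): 13+21 ≤ 35 → not valid
3 of the 8 triples form a triangle.

3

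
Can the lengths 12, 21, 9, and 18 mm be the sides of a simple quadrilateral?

Yes

A quadrilateral exists iff every side is shorter than the sum of the others — equivalently, the longest side is less than the sum of the rest.
Longest side 21 < 39 (sum of the remaining 3), so yes.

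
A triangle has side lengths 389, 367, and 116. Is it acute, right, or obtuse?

obtuse

Compare the square of the longest side to the sum of squares of the other two: 116² + 367² = 148145 < 151321 = 389².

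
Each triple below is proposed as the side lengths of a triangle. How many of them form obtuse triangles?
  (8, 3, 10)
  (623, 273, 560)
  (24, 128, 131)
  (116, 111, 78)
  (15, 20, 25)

2

(8,3,10): 3²+8² = 73 < 100 = 10² → obtuse
(623,273,560): 273²+560² = 388129 = 623² → right
(24,128,131): 24²+128² = 16960 < 17161 = 131² → obtuse
(116,111,78): 78²+111² = 18405 > 13456 = 116² → acute
(15,20,25): 15²+20² = 625 = 25² → right
2 of the 5 are obtuse.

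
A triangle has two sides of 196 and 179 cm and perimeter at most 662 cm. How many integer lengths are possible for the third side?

Triangle inequality: 17 < x < 375. Perimeter ≤ 662 gives x ≤ 662 − 196 − 179 = 287.
So 17 < x ≤ 287; integers 18 through 287: 270 values.

270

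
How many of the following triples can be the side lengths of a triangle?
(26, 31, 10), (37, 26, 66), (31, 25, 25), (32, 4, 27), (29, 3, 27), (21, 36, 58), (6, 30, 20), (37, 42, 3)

(10,26,31): 10+26 > 31 → valid
(26,37,66): 26+37 ≤ 66 → not valid
(25,25,31): 25+25 > 31 → valid
(4,27,32): 4+27 ≤ 32 → not valid
(3,27,29): 3+27 > 29 → valid
(21,36,58): 21+36 ≤ 58 → not valid
(6,20,30): 6+20 ≤ 30 → not valid
(3,37,42): 3+37 ≤ 42 → not valid
3 of the 8 triples form a triangle.

3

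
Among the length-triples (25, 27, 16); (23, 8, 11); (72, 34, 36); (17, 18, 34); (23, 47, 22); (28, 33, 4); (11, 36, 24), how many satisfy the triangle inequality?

(16,25,27): 16+25 > 27 → valid
(8,11,23): 8+11 ≤ 23 → not valid
(34,36,72): 34+36 ≤ 72 → not valid
(17,18,34): 17+18 > 34 → valid
(22,23,47): 22+23 ≤ 47 → not valid
(4,28,33): 4+28 ≤ 33 → not valid
(11,24,36): 11+24 ≤ 36 → not valid
2 of the 7 triples form a triangle.

2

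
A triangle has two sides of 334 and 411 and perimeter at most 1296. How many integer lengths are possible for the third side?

Triangle inequality: 77 < x < 745. Perimeter ≤ 1296 gives x ≤ 1296 − 334 − 411 = 551.
So 77 < x ≤ 551; integers 78 through 551: 474 values.

474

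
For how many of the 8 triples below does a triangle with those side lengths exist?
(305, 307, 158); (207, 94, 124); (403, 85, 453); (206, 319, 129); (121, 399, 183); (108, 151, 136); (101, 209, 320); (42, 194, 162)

(158,305,307): 158+305 > 307 → valid
(94,124,207): 94+124 > 207 → valid
(85,403,453): 85+403 > 453 → valid
(129,206,319): 129+206 > 319 → valid
(121,183,399): 121+183 ≤ 399 → not valid
(108,136,151): 108+136 > 151 → valid
(101,209,320): 101+209 ≤ 320 → not valid
(42,162,194): 42+162 > 194 → valid
6 of the 8 triples form a triangle.

6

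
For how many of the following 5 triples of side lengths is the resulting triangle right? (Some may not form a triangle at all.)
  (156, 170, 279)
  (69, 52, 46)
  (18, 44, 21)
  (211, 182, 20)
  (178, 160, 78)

1

(156,170,279): 156²+170² = 53236 < 77841 = 279² → obtuse
(69,52,46): 46²+52² = 4820 > 4761 = 69² → acute
(18,44,21): 18+21 ≤ 44, not a triangle
(211,182,20): 20+182 ≤ 211, not a triangle
(178,160,78): 78²+160² = 31684 = 178² → right
1 of the 5 is right.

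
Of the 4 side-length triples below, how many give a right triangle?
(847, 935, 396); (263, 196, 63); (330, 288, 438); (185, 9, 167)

2

(847,935,396): 396²+847² = 874225 = 935² → right
(263,196,63): 63+196 ≤ 263, not a triangle
(330,288,438): 288²+330² = 191844 = 438² → right
(185,9,167): 9+167 ≤ 185, not a triangle
2 of the 4 are right.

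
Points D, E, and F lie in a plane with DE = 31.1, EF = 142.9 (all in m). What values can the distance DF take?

111.8 ≤ DF ≤ 174.0 m

By the triangle inequality, |31.1 − 142.9| ≤ DF ≤ 31.1 + 142.9.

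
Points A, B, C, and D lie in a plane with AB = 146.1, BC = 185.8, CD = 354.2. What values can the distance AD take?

22.3 ≤ AD ≤ 686.1

The maximum is all hops collinear in one direction: 146.1 + 185.8 + 354.2 = 686.1.
The longest hop is 354.2; the others sum to 331.9. Folding the others back against it leaves at least 354.2 − 331.9 = 22.3.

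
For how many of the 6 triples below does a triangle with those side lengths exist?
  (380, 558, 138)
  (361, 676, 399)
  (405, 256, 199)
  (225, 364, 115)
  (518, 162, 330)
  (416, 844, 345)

2

(138,380,558): 138+380 ≤ 558 → not valid
(361,399,676): 361+399 > 676 → valid
(199,256,405): 199+256 > 405 → valid
(115,225,364): 115+225 ≤ 364 → not valid
(162,330,518): 162+330 ≤ 518 → not valid
(345,416,844): 345+416 ≤ 844 → not valid
2 of the 6 triples form a triangle.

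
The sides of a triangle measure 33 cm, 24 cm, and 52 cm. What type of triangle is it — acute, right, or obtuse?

obtuse

Compare the square of the longest side to the sum of squares of the other two: 24² + 33² = 1665 < 2704 = 52².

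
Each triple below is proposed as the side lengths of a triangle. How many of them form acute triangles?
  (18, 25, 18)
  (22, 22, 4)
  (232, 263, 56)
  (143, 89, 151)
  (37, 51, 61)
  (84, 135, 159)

4

(18,25,18): 18²+18² = 648 > 625 = 25² → acute
(22,22,4): 4²+22² = 500 > 484 = 22² → acute
(232,263,56): 56²+232² = 56960 < 69169 = 263² → obtuse
(143,89,151): 89²+143² = 28370 > 22801 = 151² → acute
(37,51,61): 37²+51² = 3970 > 3721 = 61² → acute
(84,135,159): 84²+135² = 25281 = 159² → right
4 of the 6 are acute.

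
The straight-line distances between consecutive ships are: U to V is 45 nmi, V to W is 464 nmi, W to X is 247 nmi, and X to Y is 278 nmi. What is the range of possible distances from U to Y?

The maximum is all hops collinear in one direction: 45 + 464 + 247 + 278 = 1034.
The longest hop is 464; the others sum to 570. Since 464 ≤ 570, the path can fold back on itself completely, so the minimum distance is 0.

0 ≤ UY ≤ 1034 nmi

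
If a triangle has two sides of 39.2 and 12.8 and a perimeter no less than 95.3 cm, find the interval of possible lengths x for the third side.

Triangle inequality alone gives 26.4 < x < 52.0.
The perimeter condition gives x ≥ 95.3 − 39.2 − 12.8 = 43.3.
Intersecting the two: 43.3 ≤ x < 52.0.

43.3 ≤ x < 52.0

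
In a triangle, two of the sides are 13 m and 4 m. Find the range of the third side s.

By the triangle inequality, s must be less than 13 + 4 = 17 and greater than |13 − 4| = 9.

9 < s < 17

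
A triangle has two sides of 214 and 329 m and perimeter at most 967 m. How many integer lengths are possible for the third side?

Triangle inequality: 115 < x < 543. Perimeter ≤ 967 gives x ≤ 967 − 214 − 329 = 424.
So 115 < x ≤ 424; integers 116 through 424: 309 values.

309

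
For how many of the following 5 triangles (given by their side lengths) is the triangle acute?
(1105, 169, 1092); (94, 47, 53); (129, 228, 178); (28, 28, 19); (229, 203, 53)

1

(1105,169,1092): 169²+1092² = 1221025 = 1105² → right
(94,47,53): 47²+53² = 5018 < 8836 = 94² → obtuse
(129,228,178): 129²+178² = 48325 < 51984 = 228² → obtuse
(28,28,19): 19²+28² = 1145 > 784 = 28² → acute
(229,203,53): 53²+203² = 44018 < 52441 = 229² → obtuse
1 of the 5 is acute.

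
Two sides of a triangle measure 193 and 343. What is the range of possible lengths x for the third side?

150 < x < 536

By the triangle inequality, x must be less than 193 + 343 = 536 and greater than |193 − 343| = 150.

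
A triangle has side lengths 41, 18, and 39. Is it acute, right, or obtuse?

acute

Compare the square of the longest side to the sum of squares of the other two: 18² + 39² = 1845 > 1681 = 41².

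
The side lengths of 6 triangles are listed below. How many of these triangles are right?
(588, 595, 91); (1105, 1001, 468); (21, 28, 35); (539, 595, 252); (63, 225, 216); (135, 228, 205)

(588,595,91): 91²+588² = 354025 = 595² → right
(1105,1001,468): 468²+1001² = 1221025 = 1105² → right
(21,28,35): 21²+28² = 1225 = 35² → right
(539,595,252): 252²+539² = 354025 = 595² → right
(63,225,216): 63²+216² = 50625 = 225² → right
(135,228,205): 135²+205² = 60250 > 51984 = 228² → acute
5 of the 6 are right.

5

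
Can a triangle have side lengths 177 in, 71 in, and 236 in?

The longest side is 236, and the other two sum to 248.
Since 248 > 236, the triangle inequality holds.

Yes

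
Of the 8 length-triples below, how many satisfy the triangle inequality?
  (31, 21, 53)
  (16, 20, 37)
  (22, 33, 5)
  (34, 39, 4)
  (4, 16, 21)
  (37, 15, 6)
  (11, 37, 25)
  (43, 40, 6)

(21,31,53): 21+31 ≤ 53 → not valid
(16,20,37): 16+20 ≤ 37 → not valid
(5,22,33): 5+22 ≤ 33 → not valid
(4,34,39): 4+34 ≤ 39 → not valid
(4,16,21): 4+16 ≤ 21 → not valid
(6,15,37): 6+15 ≤ 37 → not valid
(11,25,37): 11+25 ≤ 37 → not valid
(6,40,43): 6+40 > 43 → valid
1 of the 8 triples forms a triangle.

1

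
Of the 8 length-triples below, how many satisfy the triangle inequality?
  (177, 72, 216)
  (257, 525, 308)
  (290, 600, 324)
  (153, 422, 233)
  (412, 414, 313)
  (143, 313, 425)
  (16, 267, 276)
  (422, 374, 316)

(72,177,216): 72+177 > 216 → valid
(257,308,525): 257+308 > 525 → valid
(290,324,600): 290+324 > 600 → valid
(153,233,422): 153+233 ≤ 422 → not valid
(313,412,414): 313+412 > 414 → valid
(143,313,425): 143+313 > 425 → valid
(16,267,276): 16+267 > 276 → valid
(316,374,422): 316+374 > 422 → valid
7 of the 8 triples form a triangle.

7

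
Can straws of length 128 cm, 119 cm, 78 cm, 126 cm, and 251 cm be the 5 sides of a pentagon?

Yes

A pentagon exists iff every side is shorter than the sum of the others — equivalently, the longest side is less than the sum of the rest.
Longest side 251 < 451 (sum of the remaining 4), so yes.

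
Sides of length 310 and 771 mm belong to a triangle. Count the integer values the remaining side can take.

The third side lies in the open interval (461, 1081).
Integers from 462 to 1080 inclusive: 1080 − 462 + 1 = 619.

619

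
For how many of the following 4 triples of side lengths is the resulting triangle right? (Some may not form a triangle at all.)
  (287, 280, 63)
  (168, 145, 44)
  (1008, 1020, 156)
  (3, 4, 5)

3

(287,280,63): 63²+280² = 82369 = 287² → right
(168,145,44): 44²+145² = 22961 < 28224 = 168² → obtuse
(1008,1020,156): 156²+1008² = 1040400 = 1020² → right
(3,4,5): 3²+4² = 25 = 5² → right
3 of the 4 are right.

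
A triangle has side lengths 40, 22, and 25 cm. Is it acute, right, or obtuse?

Compare the square of the longest side to the sum of squares of the other two: 22² + 25² = 1109 < 1600 = 40².

obtuse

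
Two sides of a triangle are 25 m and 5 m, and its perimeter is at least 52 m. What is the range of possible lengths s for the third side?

Triangle inequality alone gives 20 < s < 30.
The perimeter condition gives s ≥ 52 − 25 − 5 = 22.
Intersecting the two: 22 ≤ s < 30.

22 ≤ s < 30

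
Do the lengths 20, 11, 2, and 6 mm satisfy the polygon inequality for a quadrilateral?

No

For a quadrilateral, each side must be shorter than the sum of the others.
Here the longest side is 20, but the remaining 3 sides sum to only 19.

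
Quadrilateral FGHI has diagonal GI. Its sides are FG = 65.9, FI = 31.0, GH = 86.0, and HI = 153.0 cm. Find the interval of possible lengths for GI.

67.0 < GI < 96.9

From triangle FGI: |65.9 − 31.0| < GI < 65.9 + 31.0, i.e. 34.9 < GI < 96.9.
From triangle HGI: 67.0 < GI < 239.0.
Both must hold, so GI lies in the intersection.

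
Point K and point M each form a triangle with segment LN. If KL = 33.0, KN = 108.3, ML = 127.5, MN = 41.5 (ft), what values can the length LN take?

From triangle KLN: |33.0 − 108.3| < LN < 33.0 + 108.3, i.e. 75.3 < LN < 141.3.
From triangle MLN: 86.0 < LN < 169.0.
Both must hold, so LN lies in the intersection.

86.0 < LN < 141.3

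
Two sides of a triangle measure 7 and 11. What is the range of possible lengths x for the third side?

By the triangle inequality, x must be less than 7 + 11 = 18 and greater than |7 − 11| = 4.

4 < x < 18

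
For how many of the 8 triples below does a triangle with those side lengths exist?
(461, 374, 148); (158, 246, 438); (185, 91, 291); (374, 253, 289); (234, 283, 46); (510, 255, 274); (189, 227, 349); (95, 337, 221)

(148,374,461): 148+374 > 461 → valid
(158,246,438): 158+246 ≤ 438 → not valid
(91,185,291): 91+185 ≤ 291 → not valid
(253,289,374): 253+289 > 374 → valid
(46,234,283): 46+234 ≤ 283 → not valid
(255,274,510): 255+274 > 510 → valid
(189,227,349): 189+227 > 349 → valid
(95,221,337): 95+221 ≤ 337 → not valid
4 of the 8 triples form a triangle.

4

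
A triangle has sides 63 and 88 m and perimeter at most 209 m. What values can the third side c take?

Triangle inequality alone gives 25 < c < 151.
The perimeter condition gives c ≤ 209 − 63 − 88 = 58.
Intersecting the two: 25 < c ≤ 58.

25 < c ≤ 58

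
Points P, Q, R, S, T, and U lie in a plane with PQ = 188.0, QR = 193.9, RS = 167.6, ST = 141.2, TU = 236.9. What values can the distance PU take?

The maximum is all hops collinear in one direction: 188.0 + 193.9 + 167.6 + 141.2 + 236.9 = 927.6.
The longest hop is 236.9; the others sum to 690.7. Since 236.9 ≤ 690.7, the path can fold back on itself completely, so the minimum distance is 0.

0 ≤ PU ≤ 927.6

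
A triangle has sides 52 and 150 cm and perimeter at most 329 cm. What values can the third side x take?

98 < x ≤ 127 cm

Triangle inequality alone gives 98 < x < 202.
The perimeter condition gives x ≤ 329 − 52 − 150 = 127.
Intersecting the two: 98 < x ≤ 127.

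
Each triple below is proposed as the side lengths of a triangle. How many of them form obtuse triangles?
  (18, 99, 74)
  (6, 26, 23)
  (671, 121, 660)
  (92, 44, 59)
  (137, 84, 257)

2

(18,99,74): 18+74 ≤ 99, not a triangle
(6,26,23): 6²+23² = 565 < 676 = 26² → obtuse
(671,121,660): 121²+660² = 450241 = 671² → right
(92,44,59): 44²+59² = 5417 < 8464 = 92² → obtuse
(137,84,257): 84+137 ≤ 257, not a triangle
2 of the 5 are obtuse.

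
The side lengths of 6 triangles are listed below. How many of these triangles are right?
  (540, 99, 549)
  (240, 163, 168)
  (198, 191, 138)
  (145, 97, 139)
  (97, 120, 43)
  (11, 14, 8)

1

(540,99,549): 99²+540² = 301401 = 549² → right
(240,163,168): 163²+168² = 54793 < 57600 = 240² → obtuse
(198,191,138): 138²+191² = 55525 > 39204 = 198² → acute
(145,97,139): 97²+139² = 28730 > 21025 = 145² → acute
(97,120,43): 43²+97² = 11258 < 14400 = 120² → obtuse
(11,14,8): 8²+11² = 185 < 196 = 14² → obtuse
1 of the 6 is right.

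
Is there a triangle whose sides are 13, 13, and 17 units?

The longest side is 17, and the other two sum to 26.
Since 26 > 17, the triangle inequality holds.

Yes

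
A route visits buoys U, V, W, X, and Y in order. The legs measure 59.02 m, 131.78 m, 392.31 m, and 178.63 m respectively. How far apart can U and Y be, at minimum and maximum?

The maximum is all hops collinear in one direction: 59.02 + 131.78 + 392.31 + 178.63 = 761.74.
The longest hop is 392.31; the others sum to 369.43. Folding the others back against it leaves at least 392.31 − 369.43 = 22.88.

22.88 ≤ UY ≤ 761.74 m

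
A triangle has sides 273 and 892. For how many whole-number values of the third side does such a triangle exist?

The third side lies in the open interval (619, 1165).
Integers from 620 to 1164 inclusive: 1164 − 620 + 1 = 545.

545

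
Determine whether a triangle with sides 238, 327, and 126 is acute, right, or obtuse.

obtuse

Compare the square of the longest side to the sum of squares of the other two: 126² + 238² = 72520 < 106929 = 327².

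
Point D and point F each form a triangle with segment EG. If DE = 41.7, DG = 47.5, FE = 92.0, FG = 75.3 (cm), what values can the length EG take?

16.7 < EG < 89.2

From triangle DEG: |41.7 − 47.5| < EG < 41.7 + 47.5, i.e. 5.8 < EG < 89.2.
From triangle FEG: 16.7 < EG < 167.3.
Both must hold, so EG lies in the intersection.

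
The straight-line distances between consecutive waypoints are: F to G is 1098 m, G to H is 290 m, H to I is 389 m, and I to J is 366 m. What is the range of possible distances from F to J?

53 ≤ FJ ≤ 2143 m

The maximum is all hops collinear in one direction: 1098 + 290 + 389 + 366 = 2143.
The longest hop is 1098; the others sum to 1045. Folding the others back against it leaves at least 1098 − 1045 = 53.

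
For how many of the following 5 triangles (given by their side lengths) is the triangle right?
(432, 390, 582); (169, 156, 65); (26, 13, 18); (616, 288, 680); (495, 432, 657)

4

(432,390,582): 390²+432² = 338724 = 582² → right
(169,156,65): 65²+156² = 28561 = 169² → right
(26,13,18): 13²+18² = 493 < 676 = 26² → obtuse
(616,288,680): 288²+616² = 462400 = 680² → right
(495,432,657): 432²+495² = 431649 = 657² → right
4 of the 5 are right.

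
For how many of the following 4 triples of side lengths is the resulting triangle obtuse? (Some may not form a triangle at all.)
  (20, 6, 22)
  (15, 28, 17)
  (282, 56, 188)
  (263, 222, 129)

(20,6,22): 6²+20² = 436 < 484 = 22² → obtuse
(15,28,17): 15²+17² = 514 < 784 = 28² → obtuse
(282,56,188): 56+188 ≤ 282, not a triangle
(263,222,129): 129²+222² = 65925 < 69169 = 263² → obtuse
3 of the 4 are obtuse.

3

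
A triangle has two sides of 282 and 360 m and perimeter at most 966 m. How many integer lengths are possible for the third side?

Triangle inequality: 78 < x < 642. Perimeter ≤ 966 gives x ≤ 966 − 282 − 360 = 324.
So 78 < x ≤ 324; integers 79 through 324: 246 values.

246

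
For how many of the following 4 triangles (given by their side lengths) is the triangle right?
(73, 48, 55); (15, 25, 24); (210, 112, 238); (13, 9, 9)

2

(73,48,55): 48²+55² = 5329 = 73² → right
(15,25,24): 15²+24² = 801 > 625 = 25² → acute
(210,112,238): 112²+210² = 56644 = 238² → right
(13,9,9): 9²+9² = 162 < 169 = 13² → obtuse
2 of the 4 are right.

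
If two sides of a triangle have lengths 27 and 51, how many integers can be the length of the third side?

The third side lies in the open interval (24, 78).
Integers from 25 to 77 inclusive: 77 − 25 + 1 = 53.

53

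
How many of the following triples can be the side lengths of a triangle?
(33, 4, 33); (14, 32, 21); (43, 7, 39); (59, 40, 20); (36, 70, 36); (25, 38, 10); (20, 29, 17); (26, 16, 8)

(4,33,33): 4+33 > 33 → valid
(14,21,32): 14+21 > 32 → valid
(7,39,43): 7+39 > 43 → valid
(20,40,59): 20+40 > 59 → valid
(36,36,70): 36+36 > 70 → valid
(10,25,38): 10+25 ≤ 38 → not valid
(17,20,29): 17+20 > 29 → valid
(8,16,26): 8+16 ≤ 26 → not valid
6 of the 8 triples form a triangle.

6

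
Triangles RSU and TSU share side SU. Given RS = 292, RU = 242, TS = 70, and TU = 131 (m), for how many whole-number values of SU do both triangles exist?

139

From triangle RSU: 50 < SU < 534.
From triangle TSU: 61 < SU < 201.
Intersection: 61 < SU < 201, so integers 62 through 200: 139 values.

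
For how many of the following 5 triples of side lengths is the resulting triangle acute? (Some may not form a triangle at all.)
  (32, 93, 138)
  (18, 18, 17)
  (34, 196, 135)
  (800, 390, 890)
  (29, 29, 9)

(32,93,138): 32+93 ≤ 138, not a triangle
(18,18,17): 17²+18² = 613 > 324 = 18² → acute
(34,196,135): 34+135 ≤ 196, not a triangle
(800,390,890): 390²+800² = 792100 = 890² → right
(29,29,9): 9²+29² = 922 > 841 = 29² → acute
2 of the 5 are acute.

2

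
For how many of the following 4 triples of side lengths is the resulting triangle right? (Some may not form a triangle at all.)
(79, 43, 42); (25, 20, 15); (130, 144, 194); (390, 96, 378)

3

(79,43,42): 42²+43² = 3613 < 6241 = 79² → obtuse
(25,20,15): 15²+20² = 625 = 25² → right
(130,144,194): 130²+144² = 37636 = 194² → right
(390,96,378): 96²+378² = 152100 = 390² → right
3 of the 4 are right.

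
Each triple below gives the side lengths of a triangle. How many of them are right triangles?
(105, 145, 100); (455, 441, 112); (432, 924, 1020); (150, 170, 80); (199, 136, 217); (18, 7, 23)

(105,145,100): 100²+105² = 21025 = 145² → right
(455,441,112): 112²+441² = 207025 = 455² → right
(432,924,1020): 432²+924² = 1040400 = 1020² → right
(150,170,80): 80²+150² = 28900 = 170² → right
(199,136,217): 136²+199² = 58097 > 47089 = 217² → acute
(18,7,23): 7²+18² = 373 < 529 = 23² → obtuse
4 of the 6 are right.

4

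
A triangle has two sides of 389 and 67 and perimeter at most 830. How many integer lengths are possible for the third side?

Triangle inequality: 322 < x < 456. Perimeter ≤ 830 gives x ≤ 830 − 389 − 67 = 374.
So 322 < x ≤ 374; integers 323 through 374: 52 values.

52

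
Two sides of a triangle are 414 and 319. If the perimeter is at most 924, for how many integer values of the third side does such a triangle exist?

Triangle inequality: 95 < x < 733. Perimeter ≤ 924 gives x ≤ 924 − 414 − 319 = 191.
So 95 < x ≤ 191; integers 96 through 191: 96 values.

96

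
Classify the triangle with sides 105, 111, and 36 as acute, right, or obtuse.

right

Compare the square of the longest side to the sum of squares of the other two: 36² + 105² = 12321 = 111².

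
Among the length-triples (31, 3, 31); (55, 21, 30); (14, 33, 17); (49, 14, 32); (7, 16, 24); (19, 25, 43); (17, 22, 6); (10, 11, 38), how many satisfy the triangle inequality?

3

(3,31,31): 3+31 > 31 → valid
(21,30,55): 21+30 ≤ 55 → not valid
(14,17,33): 14+17 ≤ 33 → not valid
(14,32,49): 14+32 ≤ 49 → not valid
(7,16,24): 7+16 ≤ 24 → not valid
(19,25,43): 19+25 > 43 → valid
(6,17,22): 6+17 > 22 → valid
(10,11,38): 10+11 ≤ 38 → not valid
3 of the 8 triples form a triangle.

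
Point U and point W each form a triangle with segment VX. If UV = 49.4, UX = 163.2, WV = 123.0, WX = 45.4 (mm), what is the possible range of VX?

113.8 < VX < 168.4

From triangle UVX: |49.4 − 163.2| < VX < 49.4 + 163.2, i.e. 113.8 < VX < 212.6.
From triangle WVX: 77.6 < VX < 168.4.
Both must hold, so VX lies in the intersection.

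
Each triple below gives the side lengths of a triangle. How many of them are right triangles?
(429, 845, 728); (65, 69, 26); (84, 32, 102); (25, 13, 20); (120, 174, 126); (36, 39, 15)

3

(429,845,728): 429²+728² = 714025 = 845² → right
(65,69,26): 26²+65² = 4901 > 4761 = 69² → acute
(84,32,102): 32²+84² = 8080 < 10404 = 102² → obtuse
(25,13,20): 13²+20² = 569 < 625 = 25² → obtuse
(120,174,126): 120²+126² = 30276 = 174² → right
(36,39,15): 15²+36² = 1521 = 39² → right
3 of the 6 are right.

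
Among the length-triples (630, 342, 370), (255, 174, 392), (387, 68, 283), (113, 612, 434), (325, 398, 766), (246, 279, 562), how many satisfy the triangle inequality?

(342,370,630): 342+370 > 630 → valid
(174,255,392): 174+255 > 392 → valid
(68,283,387): 68+283 ≤ 387 → not valid
(113,434,612): 113+434 ≤ 612 → not valid
(325,398,766): 325+398 ≤ 766 → not valid
(246,279,562): 246+279 ≤ 562 → not valid
2 of the 6 triples form a triangle.

2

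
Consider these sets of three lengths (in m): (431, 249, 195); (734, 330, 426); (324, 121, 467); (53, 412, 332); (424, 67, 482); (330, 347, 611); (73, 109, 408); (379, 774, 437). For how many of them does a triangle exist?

(195,249,431): 195+249 > 431 → valid
(330,426,734): 330+426 > 734 → valid
(121,324,467): 121+324 ≤ 467 → not valid
(53,332,412): 53+332 ≤ 412 → not valid
(67,424,482): 67+424 > 482 → valid
(330,347,611): 330+347 > 611 → valid
(73,109,408): 73+109 ≤ 408 → not valid
(379,437,774): 379+437 > 774 → valid
5 of the 8 triples form a triangle.

5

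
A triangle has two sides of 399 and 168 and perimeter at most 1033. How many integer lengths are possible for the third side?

235

Triangle inequality: 231 < x < 567. Perimeter ≤ 1033 gives x ≤ 1033 − 399 − 168 = 466.
So 231 < x ≤ 466; integers 232 through 466: 235 values.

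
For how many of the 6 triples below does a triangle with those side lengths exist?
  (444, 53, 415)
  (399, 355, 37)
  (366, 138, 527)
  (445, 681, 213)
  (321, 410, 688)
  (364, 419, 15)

2

(53,415,444): 53+415 > 444 → valid
(37,355,399): 37+355 ≤ 399 → not valid
(138,366,527): 138+366 ≤ 527 → not valid
(213,445,681): 213+445 ≤ 681 → not valid
(321,410,688): 321+410 > 688 → valid
(15,364,419): 15+364 ≤ 419 → not valid
2 of the 6 triples form a triangle.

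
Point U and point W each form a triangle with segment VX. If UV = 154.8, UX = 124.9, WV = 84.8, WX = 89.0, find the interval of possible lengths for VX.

29.9 < VX < 173.8

From triangle UVX: |154.8 − 124.9| < VX < 154.8 + 124.9, i.e. 29.9 < VX < 279.7.
From triangle WVX: 4.2 < VX < 173.8.
Both must hold, so VX lies in the intersection.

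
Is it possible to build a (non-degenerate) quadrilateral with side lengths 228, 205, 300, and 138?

A quadrilateral exists iff every side is shorter than the sum of the others — equivalently, the longest side is less than the sum of the rest.
Longest side 300 < 571 (sum of the remaining 3), so yes.

Yes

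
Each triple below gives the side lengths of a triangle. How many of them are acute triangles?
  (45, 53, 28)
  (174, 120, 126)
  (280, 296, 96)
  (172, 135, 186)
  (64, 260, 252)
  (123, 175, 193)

2

(45,53,28): 28²+45² = 2809 = 53² → right
(174,120,126): 120²+126² = 30276 = 174² → right
(280,296,96): 96²+280² = 87616 = 296² → right
(172,135,186): 135²+172² = 47809 > 34596 = 186² → acute
(64,260,252): 64²+252² = 67600 = 260² → right
(123,175,193): 123²+175² = 45754 > 37249 = 193² → acute
2 of the 6 are acute.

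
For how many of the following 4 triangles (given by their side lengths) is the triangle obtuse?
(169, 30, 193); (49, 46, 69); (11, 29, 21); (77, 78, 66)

(169,30,193): 30²+169² = 29461 < 37249 = 193² → obtuse
(49,46,69): 46²+49² = 4517 < 4761 = 69² → obtuse
(11,29,21): 11²+21² = 562 < 841 = 29² → obtuse
(77,78,66): 66²+77² = 10285 > 6084 = 78² → acute
3 of the 4 are obtuse.

3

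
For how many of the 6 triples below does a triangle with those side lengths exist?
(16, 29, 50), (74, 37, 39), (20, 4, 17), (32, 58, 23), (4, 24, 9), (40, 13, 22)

(16,29,50): 16+29 ≤ 50 → not valid
(37,39,74): 37+39 > 74 → valid
(4,17,20): 4+17 > 20 → valid
(23,32,58): 23+32 ≤ 58 → not valid
(4,9,24): 4+9 ≤ 24 → not valid
(13,22,40): 13+22 ≤ 40 → not valid
2 of the 6 triples form a triangle.

2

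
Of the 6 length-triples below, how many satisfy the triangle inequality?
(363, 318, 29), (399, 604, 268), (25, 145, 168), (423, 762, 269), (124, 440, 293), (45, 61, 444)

2

(29,318,363): 29+318 ≤ 363 → not valid
(268,399,604): 268+399 > 604 → valid
(25,145,168): 25+145 > 168 → valid
(269,423,762): 269+423 ≤ 762 → not valid
(124,293,440): 124+293 ≤ 440 → not valid
(45,61,444): 45+61 ≤ 444 → not valid
2 of the 6 triples form a triangle.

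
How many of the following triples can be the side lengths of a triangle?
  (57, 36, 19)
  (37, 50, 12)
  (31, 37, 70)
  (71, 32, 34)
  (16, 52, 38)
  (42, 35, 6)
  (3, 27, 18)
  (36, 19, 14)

(19,36,57): 19+36 ≤ 57 → not valid
(12,37,50): 12+37 ≤ 50 → not valid
(31,37,70): 31+37 ≤ 70 → not valid
(32,34,71): 32+34 ≤ 71 → not valid
(16,38,52): 16+38 > 52 → valid
(6,35,42): 6+35 ≤ 42 → not valid
(3,18,27): 3+18 ≤ 27 → not valid
(14,19,36): 14+19 ≤ 36 → not valid
1 of the 8 triples forms a triangle.

1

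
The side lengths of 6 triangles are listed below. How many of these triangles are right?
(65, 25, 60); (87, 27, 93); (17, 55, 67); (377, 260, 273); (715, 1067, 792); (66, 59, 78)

3

(65,25,60): 25²+60² = 4225 = 65² → right
(87,27,93): 27²+87² = 8298 < 8649 = 93² → obtuse
(17,55,67): 17²+55² = 3314 < 4489 = 67² → obtuse
(377,260,273): 260²+273² = 142129 = 377² → right
(715,1067,792): 715²+792² = 1138489 = 1067² → right
(66,59,78): 59²+66² = 7837 > 6084 = 78² → acute
3 of the 6 are right.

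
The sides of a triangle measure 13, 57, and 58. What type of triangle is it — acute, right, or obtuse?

Compare the square of the longest side to the sum of squares of the other two: 13² + 57² = 3418 > 3364 = 58².

acute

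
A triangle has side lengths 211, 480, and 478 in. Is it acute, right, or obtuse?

Compare the square of the longest side to the sum of squares of the other two: 211² + 478² = 273005 > 230400 = 480².

acute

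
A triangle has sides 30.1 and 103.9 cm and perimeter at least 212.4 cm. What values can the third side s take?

78.4 ≤ s < 134.0 cm

Triangle inequality alone gives 73.8 < s < 134.0.
The perimeter condition gives s ≥ 212.4 − 30.1 − 103.9 = 78.4.
Intersecting the two: 78.4 ≤ s < 134.0.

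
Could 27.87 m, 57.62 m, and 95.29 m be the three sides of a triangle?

The longest side is 95.29, but the other two sum to only 85.49.
85.49 < 95.29, so the triangle inequality fails.

No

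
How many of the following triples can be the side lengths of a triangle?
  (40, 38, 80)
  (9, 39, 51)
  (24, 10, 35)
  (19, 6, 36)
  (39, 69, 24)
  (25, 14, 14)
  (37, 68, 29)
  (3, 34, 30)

1

(38,40,80): 38+40 ≤ 80 → not valid
(9,39,51): 9+39 ≤ 51 → not valid
(10,24,35): 10+24 ≤ 35 → not valid
(6,19,36): 6+19 ≤ 36 → not valid
(24,39,69): 24+39 ≤ 69 → not valid
(14,14,25): 14+14 > 25 → valid
(29,37,68): 29+37 ≤ 68 → not valid
(3,30,34): 3+30 ≤ 34 → not valid
1 of the 8 triples forms a triangle.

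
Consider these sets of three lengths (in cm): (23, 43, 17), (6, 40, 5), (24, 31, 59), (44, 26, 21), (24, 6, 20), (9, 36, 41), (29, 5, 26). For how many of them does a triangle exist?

4

(17,23,43): 17+23 ≤ 43 → not valid
(5,6,40): 5+6 ≤ 40 → not valid
(24,31,59): 24+31 ≤ 59 → not valid
(21,26,44): 21+26 > 44 → valid
(6,20,24): 6+20 > 24 → valid
(9,36,41): 9+36 > 41 → valid
(5,26,29): 5+26 > 29 → valid
4 of the 7 triples form a triangle.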